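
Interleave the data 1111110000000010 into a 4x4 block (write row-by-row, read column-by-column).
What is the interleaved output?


Matrix:
  1111
  1100
  0000
  0010
Read columns: 1100110010011000

1100110010011000


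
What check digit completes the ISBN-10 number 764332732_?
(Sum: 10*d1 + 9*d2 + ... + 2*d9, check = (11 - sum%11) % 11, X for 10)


Weighted sum: 246
246 mod 11 = 4

Check digit: 7


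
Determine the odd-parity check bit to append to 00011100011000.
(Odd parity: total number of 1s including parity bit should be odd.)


Number of 1s in data: 5
Parity bit: 0

0


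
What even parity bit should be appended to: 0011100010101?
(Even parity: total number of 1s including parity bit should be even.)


Number of 1s in data: 6
Parity bit: 0

0


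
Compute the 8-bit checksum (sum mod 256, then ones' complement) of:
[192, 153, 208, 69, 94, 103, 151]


Sum = 970 mod 256 = 202
Complement = 53

53


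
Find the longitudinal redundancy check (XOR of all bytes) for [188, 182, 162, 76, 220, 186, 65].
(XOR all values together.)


XOR chain: 188 ^ 182 ^ 162 ^ 76 ^ 220 ^ 186 ^ 65 = 195

195


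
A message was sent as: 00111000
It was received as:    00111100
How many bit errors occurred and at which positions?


XOR: 00000100

1 error(s) at position(s): 5


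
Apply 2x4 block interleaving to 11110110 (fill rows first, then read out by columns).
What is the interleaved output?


Matrix:
  1111
  0110
Read columns: 10111110

10111110


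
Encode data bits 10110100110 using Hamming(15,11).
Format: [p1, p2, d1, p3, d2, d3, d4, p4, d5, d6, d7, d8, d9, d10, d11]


Parity bits: p1=1, p2=1, p3=0, p4=1

111001110100110


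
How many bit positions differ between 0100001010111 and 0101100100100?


XOR: 0001101110011
Count of 1s: 7

7


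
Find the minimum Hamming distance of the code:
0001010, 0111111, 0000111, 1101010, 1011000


Comparing all pairs, minimum distance: 2
Can detect 1 errors, correct 0 errors

2


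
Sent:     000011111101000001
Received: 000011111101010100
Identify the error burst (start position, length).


XOR: 000000000000010101

Burst at position 13, length 5


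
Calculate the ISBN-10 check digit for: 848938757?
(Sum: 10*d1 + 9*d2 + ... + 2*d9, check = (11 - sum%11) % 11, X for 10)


Weighted sum: 358
358 mod 11 = 6

Check digit: 5


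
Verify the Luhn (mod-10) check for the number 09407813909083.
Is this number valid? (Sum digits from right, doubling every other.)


Luhn sum = 63
63 mod 10 = 3

Invalid (Luhn sum mod 10 = 3)


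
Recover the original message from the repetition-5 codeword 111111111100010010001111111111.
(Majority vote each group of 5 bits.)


Groups: 11111, 11111, 00010, 01000, 11111, 11111
Majority votes: 110011

110011


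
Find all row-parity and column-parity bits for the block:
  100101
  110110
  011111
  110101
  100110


Row parities: 10101
Column parities: 011111

Row P: 10101, Col P: 011111, Corner: 1


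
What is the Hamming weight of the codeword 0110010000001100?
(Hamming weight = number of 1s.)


Counting 1s in 0110010000001100

5


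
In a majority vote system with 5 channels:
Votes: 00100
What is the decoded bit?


Ones: 1 out of 5
Threshold: 3

0 (1/5 voted 1)


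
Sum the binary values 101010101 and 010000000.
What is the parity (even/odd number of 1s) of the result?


101010101 = 341
010000000 = 128
Sum = 469 = 111010101
1s count = 6

even parity (6 ones in 111010101)


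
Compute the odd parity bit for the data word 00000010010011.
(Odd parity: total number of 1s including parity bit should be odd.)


Number of 1s in data: 4
Parity bit: 1

1


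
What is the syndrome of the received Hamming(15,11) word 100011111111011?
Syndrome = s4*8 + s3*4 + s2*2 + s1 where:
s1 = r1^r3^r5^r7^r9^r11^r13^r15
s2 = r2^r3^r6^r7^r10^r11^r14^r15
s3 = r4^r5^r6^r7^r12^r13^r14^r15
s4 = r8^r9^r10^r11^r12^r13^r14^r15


s1=0, s2=0, s3=0, s4=1

Syndrome = 8 (error at position 8)


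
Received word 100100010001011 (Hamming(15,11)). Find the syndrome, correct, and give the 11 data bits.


Syndrome = 0: no error detected

Data: 00000001011 (no errors)


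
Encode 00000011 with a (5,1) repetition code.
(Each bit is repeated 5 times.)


Each bit -> 5 copies

0000000000000000000000000000001111111111


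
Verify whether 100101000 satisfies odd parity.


Number of 1s: 3

Yes, parity is correct (3 ones)


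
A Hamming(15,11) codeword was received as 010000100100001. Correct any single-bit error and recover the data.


Syndrome = 0: no error detected

Data: 00010100001 (no errors)


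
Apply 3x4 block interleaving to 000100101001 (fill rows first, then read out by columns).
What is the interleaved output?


Matrix:
  0001
  0010
  1001
Read columns: 001000010101

001000010101


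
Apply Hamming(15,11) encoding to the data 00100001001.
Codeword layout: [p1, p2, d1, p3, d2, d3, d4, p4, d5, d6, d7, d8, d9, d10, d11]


Parity bits: p1=1, p2=0, p3=1, p4=0

100101000001001


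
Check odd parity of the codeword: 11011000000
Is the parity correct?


Number of 1s: 4

No, parity error (4 ones)


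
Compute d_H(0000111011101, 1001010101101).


XOR: 1001101110000
Count of 1s: 6

6


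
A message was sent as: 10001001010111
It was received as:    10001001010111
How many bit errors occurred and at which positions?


XOR: 00000000000000

0 errors (received matches sent)


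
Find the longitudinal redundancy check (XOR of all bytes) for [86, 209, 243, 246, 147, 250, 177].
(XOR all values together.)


XOR chain: 86 ^ 209 ^ 243 ^ 246 ^ 147 ^ 250 ^ 177 = 90

90


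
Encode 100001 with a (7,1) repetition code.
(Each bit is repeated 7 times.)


Each bit -> 7 copies

111111100000000000000000000000000001111111


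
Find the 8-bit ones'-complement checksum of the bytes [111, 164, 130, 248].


Sum = 653 mod 256 = 141
Complement = 114

114


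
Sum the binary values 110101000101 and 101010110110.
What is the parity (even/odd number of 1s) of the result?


110101000101 = 3397
101010110110 = 2742
Sum = 6139 = 1011111111011
1s count = 11

odd parity (11 ones in 1011111111011)


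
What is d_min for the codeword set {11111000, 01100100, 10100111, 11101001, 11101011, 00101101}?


Comparing all pairs, minimum distance: 1
Can detect 0 errors, correct 0 errors

1


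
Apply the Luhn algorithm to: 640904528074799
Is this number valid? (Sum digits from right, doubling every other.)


Luhn sum = 88
88 mod 10 = 8

Invalid (Luhn sum mod 10 = 8)


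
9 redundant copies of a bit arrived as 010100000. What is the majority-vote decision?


Ones: 2 out of 9
Threshold: 5

0 (2/9 voted 1)


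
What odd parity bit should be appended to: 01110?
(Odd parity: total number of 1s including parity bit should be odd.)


Number of 1s in data: 3
Parity bit: 0

0


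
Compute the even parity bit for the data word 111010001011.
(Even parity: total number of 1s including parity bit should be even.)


Number of 1s in data: 7
Parity bit: 1

1


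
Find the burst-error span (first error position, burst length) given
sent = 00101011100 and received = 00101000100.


XOR: 00000011000

Burst at position 6, length 2


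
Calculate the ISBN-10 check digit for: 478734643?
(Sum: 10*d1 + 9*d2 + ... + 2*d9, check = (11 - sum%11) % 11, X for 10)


Weighted sum: 296
296 mod 11 = 10

Check digit: 1


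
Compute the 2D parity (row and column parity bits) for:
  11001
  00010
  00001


Row parities: 111
Column parities: 11010

Row P: 111, Col P: 11010, Corner: 1


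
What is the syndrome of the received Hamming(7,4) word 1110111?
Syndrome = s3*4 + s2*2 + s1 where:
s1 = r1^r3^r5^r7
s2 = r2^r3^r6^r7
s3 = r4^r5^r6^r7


s1=0, s2=0, s3=1

Syndrome = 4 (error at position 4)


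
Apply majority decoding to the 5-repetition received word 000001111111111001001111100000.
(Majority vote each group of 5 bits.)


Groups: 00000, 11111, 11111, 00100, 11111, 00000
Majority votes: 011010

011010


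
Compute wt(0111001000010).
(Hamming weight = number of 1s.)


Counting 1s in 0111001000010

5


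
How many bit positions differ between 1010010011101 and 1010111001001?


XOR: 0000101010100
Count of 1s: 4

4


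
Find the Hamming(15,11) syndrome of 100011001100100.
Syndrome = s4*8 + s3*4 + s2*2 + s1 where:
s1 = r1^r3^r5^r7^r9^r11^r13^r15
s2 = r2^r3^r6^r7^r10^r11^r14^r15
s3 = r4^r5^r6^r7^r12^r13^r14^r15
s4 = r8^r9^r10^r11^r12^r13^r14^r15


s1=0, s2=0, s3=1, s4=1

Syndrome = 12 (error at position 12)


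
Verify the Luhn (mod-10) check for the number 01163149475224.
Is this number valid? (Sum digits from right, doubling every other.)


Luhn sum = 59
59 mod 10 = 9

Invalid (Luhn sum mod 10 = 9)


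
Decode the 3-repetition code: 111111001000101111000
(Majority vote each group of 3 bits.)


Groups: 111, 111, 001, 000, 101, 111, 000
Majority votes: 1100110

1100110


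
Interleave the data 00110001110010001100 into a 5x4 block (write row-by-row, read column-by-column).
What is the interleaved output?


Matrix:
  0011
  0001
  1100
  1000
  1100
Read columns: 00111001011000011000

00111001011000011000


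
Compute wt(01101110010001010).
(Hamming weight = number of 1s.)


Counting 1s in 01101110010001010

8


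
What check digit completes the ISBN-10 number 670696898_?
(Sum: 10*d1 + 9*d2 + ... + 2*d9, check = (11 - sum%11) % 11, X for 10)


Weighted sum: 324
324 mod 11 = 5

Check digit: 6


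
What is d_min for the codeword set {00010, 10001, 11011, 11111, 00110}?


Comparing all pairs, minimum distance: 1
Can detect 0 errors, correct 0 errors

1


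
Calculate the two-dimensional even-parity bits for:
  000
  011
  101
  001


Row parities: 0001
Column parities: 111

Row P: 0001, Col P: 111, Corner: 1


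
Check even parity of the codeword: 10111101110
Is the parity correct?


Number of 1s: 8

Yes, parity is correct (8 ones)


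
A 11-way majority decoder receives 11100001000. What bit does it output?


Ones: 4 out of 11
Threshold: 6

0 (4/11 voted 1)


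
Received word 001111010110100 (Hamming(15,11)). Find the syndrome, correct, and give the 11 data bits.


Syndrome = 0: no error detected

Data: 11100110100 (no errors)


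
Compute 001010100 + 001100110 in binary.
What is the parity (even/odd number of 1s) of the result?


001010100 = 84
001100110 = 102
Sum = 186 = 10111010
1s count = 5

odd parity (5 ones in 10111010)


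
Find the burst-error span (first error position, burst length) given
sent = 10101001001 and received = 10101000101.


XOR: 00000001100

Burst at position 7, length 2


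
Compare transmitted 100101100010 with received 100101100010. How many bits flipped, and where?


XOR: 000000000000

0 errors (received matches sent)


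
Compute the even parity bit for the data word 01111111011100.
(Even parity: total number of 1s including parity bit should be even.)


Number of 1s in data: 10
Parity bit: 0

0


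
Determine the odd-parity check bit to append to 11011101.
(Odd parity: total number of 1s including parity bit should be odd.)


Number of 1s in data: 6
Parity bit: 1

1


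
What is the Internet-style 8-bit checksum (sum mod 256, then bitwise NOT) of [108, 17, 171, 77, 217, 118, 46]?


Sum = 754 mod 256 = 242
Complement = 13

13


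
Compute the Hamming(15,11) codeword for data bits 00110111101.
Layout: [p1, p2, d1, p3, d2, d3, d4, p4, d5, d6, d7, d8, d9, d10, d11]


Parity bits: p1=0, p2=1, p3=1, p4=1

010101110111101


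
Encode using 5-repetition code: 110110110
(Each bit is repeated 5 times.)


Each bit -> 5 copies

111111111100000111111111100000111111111100000


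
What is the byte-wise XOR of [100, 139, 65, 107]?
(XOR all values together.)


XOR chain: 100 ^ 139 ^ 65 ^ 107 = 197

197


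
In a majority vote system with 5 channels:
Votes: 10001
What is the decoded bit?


Ones: 2 out of 5
Threshold: 3

0 (2/5 voted 1)


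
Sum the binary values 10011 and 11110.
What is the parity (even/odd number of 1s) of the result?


10011 = 19
11110 = 30
Sum = 49 = 110001
1s count = 3

odd parity (3 ones in 110001)


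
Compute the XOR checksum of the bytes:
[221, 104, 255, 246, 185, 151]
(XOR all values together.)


XOR chain: 221 ^ 104 ^ 255 ^ 246 ^ 185 ^ 151 = 146

146


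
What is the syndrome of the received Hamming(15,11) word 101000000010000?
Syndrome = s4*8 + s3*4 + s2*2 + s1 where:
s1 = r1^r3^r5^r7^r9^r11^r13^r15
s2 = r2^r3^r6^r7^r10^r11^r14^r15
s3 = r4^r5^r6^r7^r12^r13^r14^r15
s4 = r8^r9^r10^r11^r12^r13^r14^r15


s1=1, s2=0, s3=0, s4=1

Syndrome = 9 (error at position 9)


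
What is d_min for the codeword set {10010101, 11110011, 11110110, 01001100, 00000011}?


Comparing all pairs, minimum distance: 2
Can detect 1 errors, correct 0 errors

2


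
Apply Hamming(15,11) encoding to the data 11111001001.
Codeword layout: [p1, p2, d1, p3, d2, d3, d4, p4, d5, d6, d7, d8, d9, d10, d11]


Parity bits: p1=1, p2=0, p3=1, p4=1

101111111001001


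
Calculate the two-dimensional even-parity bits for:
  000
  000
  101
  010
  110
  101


Row parities: 000100
Column parities: 100

Row P: 000100, Col P: 100, Corner: 1


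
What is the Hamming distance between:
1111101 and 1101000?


XOR: 0010101
Count of 1s: 3

3


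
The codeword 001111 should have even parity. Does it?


Number of 1s: 4

Yes, parity is correct (4 ones)


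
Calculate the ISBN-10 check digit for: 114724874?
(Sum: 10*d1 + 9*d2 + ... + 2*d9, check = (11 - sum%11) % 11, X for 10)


Weighted sum: 193
193 mod 11 = 6

Check digit: 5


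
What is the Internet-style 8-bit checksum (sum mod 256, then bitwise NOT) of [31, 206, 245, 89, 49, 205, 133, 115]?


Sum = 1073 mod 256 = 49
Complement = 206

206


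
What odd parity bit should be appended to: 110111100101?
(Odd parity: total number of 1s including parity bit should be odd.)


Number of 1s in data: 8
Parity bit: 1

1


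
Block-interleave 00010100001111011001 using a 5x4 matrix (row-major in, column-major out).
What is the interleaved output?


Matrix:
  0001
  0100
  0011
  1101
  1001
Read columns: 00011010100010010111

00011010100010010111


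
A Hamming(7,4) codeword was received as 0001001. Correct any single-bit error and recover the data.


Syndrome = 3: error at position 3

Data: 1001 (corrected bit 3)


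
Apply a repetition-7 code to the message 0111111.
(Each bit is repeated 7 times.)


Each bit -> 7 copies

0000000111111111111111111111111111111111111111111


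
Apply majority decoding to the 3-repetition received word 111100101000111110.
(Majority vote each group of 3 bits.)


Groups: 111, 100, 101, 000, 111, 110
Majority votes: 101011

101011


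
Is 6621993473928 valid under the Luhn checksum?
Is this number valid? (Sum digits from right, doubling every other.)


Luhn sum = 76
76 mod 10 = 6

Invalid (Luhn sum mod 10 = 6)


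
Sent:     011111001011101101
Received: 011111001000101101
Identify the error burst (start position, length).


XOR: 000000000011000000

Burst at position 10, length 2


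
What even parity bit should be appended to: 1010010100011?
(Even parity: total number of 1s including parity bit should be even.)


Number of 1s in data: 6
Parity bit: 0

0


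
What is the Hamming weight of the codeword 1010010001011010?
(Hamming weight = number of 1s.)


Counting 1s in 1010010001011010

7


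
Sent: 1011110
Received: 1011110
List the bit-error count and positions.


XOR: 0000000

0 errors (received matches sent)


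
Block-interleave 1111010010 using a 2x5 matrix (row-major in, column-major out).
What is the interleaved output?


Matrix:
  11110
  10010
Read columns: 1110101100

1110101100


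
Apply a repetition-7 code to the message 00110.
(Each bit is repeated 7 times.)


Each bit -> 7 copies

00000000000000111111111111110000000


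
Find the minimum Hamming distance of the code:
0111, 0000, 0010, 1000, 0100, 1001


Comparing all pairs, minimum distance: 1
Can detect 0 errors, correct 0 errors

1


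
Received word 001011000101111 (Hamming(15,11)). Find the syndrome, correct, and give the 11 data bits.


Syndrome = 10: error at position 10

Data: 11100001111 (corrected bit 10)


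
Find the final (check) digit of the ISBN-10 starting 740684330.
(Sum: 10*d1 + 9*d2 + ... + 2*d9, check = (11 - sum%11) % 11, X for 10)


Weighted sum: 237
237 mod 11 = 6

Check digit: 5


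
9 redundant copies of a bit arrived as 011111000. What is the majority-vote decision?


Ones: 5 out of 9
Threshold: 5

1 (5/9 voted 1)


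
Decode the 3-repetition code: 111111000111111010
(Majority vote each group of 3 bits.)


Groups: 111, 111, 000, 111, 111, 010
Majority votes: 110110

110110


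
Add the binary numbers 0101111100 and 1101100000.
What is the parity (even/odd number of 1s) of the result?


0101111100 = 380
1101100000 = 864
Sum = 1244 = 10011011100
1s count = 6

even parity (6 ones in 10011011100)


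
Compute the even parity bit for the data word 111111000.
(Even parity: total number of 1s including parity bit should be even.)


Number of 1s in data: 6
Parity bit: 0

0


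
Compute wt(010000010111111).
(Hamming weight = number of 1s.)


Counting 1s in 010000010111111

8


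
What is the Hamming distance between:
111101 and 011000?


XOR: 100101
Count of 1s: 3

3


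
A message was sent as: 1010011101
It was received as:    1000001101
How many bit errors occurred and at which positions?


XOR: 0010010000

2 error(s) at position(s): 2, 5


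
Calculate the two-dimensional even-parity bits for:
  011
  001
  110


Row parities: 010
Column parities: 100

Row P: 010, Col P: 100, Corner: 1


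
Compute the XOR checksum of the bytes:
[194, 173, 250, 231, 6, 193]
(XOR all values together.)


XOR chain: 194 ^ 173 ^ 250 ^ 231 ^ 6 ^ 193 = 181

181


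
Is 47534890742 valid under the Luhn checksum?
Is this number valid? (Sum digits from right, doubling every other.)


Luhn sum = 57
57 mod 10 = 7

Invalid (Luhn sum mod 10 = 7)


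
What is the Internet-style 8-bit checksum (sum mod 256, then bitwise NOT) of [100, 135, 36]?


Sum = 271 mod 256 = 15
Complement = 240

240


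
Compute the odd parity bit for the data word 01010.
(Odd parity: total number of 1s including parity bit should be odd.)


Number of 1s in data: 2
Parity bit: 1

1


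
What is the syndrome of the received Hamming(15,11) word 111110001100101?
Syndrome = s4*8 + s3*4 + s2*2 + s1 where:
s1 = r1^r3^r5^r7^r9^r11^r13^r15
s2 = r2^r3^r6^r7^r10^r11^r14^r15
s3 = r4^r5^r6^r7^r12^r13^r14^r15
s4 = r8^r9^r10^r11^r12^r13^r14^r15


s1=0, s2=0, s3=0, s4=0

Syndrome = 0 (no error)


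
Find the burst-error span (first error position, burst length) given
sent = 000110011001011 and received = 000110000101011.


XOR: 000000011100000

Burst at position 7, length 3


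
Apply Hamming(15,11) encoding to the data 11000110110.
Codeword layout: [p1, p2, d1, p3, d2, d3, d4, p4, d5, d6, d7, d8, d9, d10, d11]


Parity bits: p1=0, p2=0, p3=1, p4=0

001110000110110


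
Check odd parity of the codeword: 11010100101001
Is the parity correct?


Number of 1s: 7

Yes, parity is correct (7 ones)


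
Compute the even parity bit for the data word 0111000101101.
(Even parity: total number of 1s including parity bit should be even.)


Number of 1s in data: 7
Parity bit: 1

1


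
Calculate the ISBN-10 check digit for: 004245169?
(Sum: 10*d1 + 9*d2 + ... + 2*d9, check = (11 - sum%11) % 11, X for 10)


Weighted sum: 135
135 mod 11 = 3

Check digit: 8


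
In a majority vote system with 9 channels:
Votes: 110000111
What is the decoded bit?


Ones: 5 out of 9
Threshold: 5

1 (5/9 voted 1)


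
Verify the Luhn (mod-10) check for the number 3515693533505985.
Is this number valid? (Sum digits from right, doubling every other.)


Luhn sum = 73
73 mod 10 = 3

Invalid (Luhn sum mod 10 = 3)


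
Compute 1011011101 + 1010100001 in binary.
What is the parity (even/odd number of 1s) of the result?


1011011101 = 733
1010100001 = 673
Sum = 1406 = 10101111110
1s count = 8

even parity (8 ones in 10101111110)


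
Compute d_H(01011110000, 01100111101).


XOR: 00111001101
Count of 1s: 6

6


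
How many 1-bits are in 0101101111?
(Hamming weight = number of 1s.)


Counting 1s in 0101101111

7


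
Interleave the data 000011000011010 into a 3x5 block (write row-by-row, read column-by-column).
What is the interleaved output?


Matrix:
  00001
  10000
  11010
Read columns: 011001000001100

011001000001100


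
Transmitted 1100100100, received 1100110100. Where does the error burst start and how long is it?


XOR: 0000010000

Burst at position 5, length 1


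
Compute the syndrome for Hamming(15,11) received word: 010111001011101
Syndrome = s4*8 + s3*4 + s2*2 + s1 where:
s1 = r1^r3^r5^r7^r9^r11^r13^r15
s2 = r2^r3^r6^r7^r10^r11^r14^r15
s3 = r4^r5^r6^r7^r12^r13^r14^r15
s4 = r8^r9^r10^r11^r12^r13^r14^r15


s1=1, s2=0, s3=0, s4=1

Syndrome = 9 (error at position 9)


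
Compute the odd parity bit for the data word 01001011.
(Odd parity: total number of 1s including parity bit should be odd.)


Number of 1s in data: 4
Parity bit: 1

1


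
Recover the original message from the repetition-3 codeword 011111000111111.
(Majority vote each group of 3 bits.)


Groups: 011, 111, 000, 111, 111
Majority votes: 11011

11011


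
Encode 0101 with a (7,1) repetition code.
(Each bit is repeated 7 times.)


Each bit -> 7 copies

0000000111111100000001111111


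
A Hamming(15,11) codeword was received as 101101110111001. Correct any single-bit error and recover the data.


Syndrome = 13: error at position 13

Data: 10110111101 (corrected bit 13)


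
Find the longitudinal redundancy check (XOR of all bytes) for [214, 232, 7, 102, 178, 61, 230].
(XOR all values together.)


XOR chain: 214 ^ 232 ^ 7 ^ 102 ^ 178 ^ 61 ^ 230 = 54

54


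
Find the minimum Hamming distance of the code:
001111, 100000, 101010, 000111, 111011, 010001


Comparing all pairs, minimum distance: 1
Can detect 0 errors, correct 0 errors

1


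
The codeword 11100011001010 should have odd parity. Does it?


Number of 1s: 7

Yes, parity is correct (7 ones)


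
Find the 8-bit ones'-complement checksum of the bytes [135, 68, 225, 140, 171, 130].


Sum = 869 mod 256 = 101
Complement = 154

154


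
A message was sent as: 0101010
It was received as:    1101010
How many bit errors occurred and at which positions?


XOR: 1000000

1 error(s) at position(s): 0


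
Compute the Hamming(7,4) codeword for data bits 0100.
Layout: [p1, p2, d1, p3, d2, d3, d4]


Parity bits: p1=1, p2=0, p3=1

1001100


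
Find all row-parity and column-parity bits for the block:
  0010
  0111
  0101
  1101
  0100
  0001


Row parities: 110111
Column parities: 1000

Row P: 110111, Col P: 1000, Corner: 1


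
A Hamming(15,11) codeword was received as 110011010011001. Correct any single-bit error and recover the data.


Syndrome = 0: no error detected

Data: 01100011001 (no errors)


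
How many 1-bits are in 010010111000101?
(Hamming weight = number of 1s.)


Counting 1s in 010010111000101

7


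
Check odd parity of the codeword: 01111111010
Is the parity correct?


Number of 1s: 8

No, parity error (8 ones)


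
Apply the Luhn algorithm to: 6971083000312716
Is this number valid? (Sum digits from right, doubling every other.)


Luhn sum = 58
58 mod 10 = 8

Invalid (Luhn sum mod 10 = 8)


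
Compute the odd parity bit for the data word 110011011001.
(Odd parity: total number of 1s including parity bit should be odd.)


Number of 1s in data: 7
Parity bit: 0

0


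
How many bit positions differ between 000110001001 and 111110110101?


XOR: 111000111100
Count of 1s: 7

7


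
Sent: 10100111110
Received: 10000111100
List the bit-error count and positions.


XOR: 00100000010

2 error(s) at position(s): 2, 9


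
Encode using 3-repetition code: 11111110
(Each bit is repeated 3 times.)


Each bit -> 3 copies

111111111111111111111000


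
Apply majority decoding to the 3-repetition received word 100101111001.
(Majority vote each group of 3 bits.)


Groups: 100, 101, 111, 001
Majority votes: 0110

0110


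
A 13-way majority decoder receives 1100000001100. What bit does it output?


Ones: 4 out of 13
Threshold: 7

0 (4/13 voted 1)


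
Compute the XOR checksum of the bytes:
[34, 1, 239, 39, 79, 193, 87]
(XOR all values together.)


XOR chain: 34 ^ 1 ^ 239 ^ 39 ^ 79 ^ 193 ^ 87 = 50

50


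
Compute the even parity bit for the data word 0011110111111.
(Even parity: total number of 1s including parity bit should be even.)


Number of 1s in data: 10
Parity bit: 0

0


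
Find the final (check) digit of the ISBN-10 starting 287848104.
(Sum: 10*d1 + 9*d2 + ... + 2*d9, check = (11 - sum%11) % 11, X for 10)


Weighted sum: 280
280 mod 11 = 5

Check digit: 6


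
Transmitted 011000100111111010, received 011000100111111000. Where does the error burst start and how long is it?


XOR: 000000000000000010

Burst at position 16, length 1


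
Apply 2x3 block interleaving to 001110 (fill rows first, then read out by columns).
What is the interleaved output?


Matrix:
  001
  110
Read columns: 010110

010110


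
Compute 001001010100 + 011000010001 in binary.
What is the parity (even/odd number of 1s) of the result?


001001010100 = 596
011000010001 = 1553
Sum = 2149 = 100001100101
1s count = 5

odd parity (5 ones in 100001100101)


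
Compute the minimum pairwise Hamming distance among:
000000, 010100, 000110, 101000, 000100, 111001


Comparing all pairs, minimum distance: 1
Can detect 0 errors, correct 0 errors

1


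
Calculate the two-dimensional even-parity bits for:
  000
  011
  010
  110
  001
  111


Row parities: 001011
Column parities: 001

Row P: 001011, Col P: 001, Corner: 1


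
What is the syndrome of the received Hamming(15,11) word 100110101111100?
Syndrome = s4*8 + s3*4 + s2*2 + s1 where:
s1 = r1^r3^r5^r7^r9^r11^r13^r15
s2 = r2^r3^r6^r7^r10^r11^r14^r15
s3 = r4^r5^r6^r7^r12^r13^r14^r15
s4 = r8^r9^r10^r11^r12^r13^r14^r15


s1=0, s2=1, s3=1, s4=1

Syndrome = 14 (error at position 14)


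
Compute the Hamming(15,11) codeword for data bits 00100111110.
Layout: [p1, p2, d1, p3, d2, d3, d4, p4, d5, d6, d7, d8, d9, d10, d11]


Parity bits: p1=0, p2=0, p3=0, p4=1

000001010111110


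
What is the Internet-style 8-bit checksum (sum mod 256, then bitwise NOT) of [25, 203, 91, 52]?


Sum = 371 mod 256 = 115
Complement = 140

140


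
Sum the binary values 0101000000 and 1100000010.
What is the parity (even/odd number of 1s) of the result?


0101000000 = 320
1100000010 = 770
Sum = 1090 = 10001000010
1s count = 3

odd parity (3 ones in 10001000010)


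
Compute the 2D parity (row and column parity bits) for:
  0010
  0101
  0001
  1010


Row parities: 1010
Column parities: 1100

Row P: 1010, Col P: 1100, Corner: 0


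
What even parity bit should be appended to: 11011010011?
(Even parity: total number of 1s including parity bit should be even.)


Number of 1s in data: 7
Parity bit: 1

1


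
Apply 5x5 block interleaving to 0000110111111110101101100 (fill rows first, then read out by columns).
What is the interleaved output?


Matrix:
  00001
  10111
  11111
  01011
  01100
Read columns: 0110000111011010111011110

0110000111011010111011110


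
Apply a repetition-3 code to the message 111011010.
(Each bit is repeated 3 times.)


Each bit -> 3 copies

111111111000111111000111000


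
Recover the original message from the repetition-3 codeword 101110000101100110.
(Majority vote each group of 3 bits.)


Groups: 101, 110, 000, 101, 100, 110
Majority votes: 110101

110101


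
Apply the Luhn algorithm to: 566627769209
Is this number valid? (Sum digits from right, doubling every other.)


Luhn sum = 58
58 mod 10 = 8

Invalid (Luhn sum mod 10 = 8)


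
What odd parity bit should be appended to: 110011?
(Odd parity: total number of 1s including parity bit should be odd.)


Number of 1s in data: 4
Parity bit: 1

1


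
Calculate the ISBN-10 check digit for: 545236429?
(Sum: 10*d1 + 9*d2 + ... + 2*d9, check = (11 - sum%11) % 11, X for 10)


Weighted sum: 228
228 mod 11 = 8

Check digit: 3


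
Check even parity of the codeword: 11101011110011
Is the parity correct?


Number of 1s: 10

Yes, parity is correct (10 ones)


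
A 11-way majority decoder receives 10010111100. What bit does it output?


Ones: 6 out of 11
Threshold: 6

1 (6/11 voted 1)


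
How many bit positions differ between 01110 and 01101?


XOR: 00011
Count of 1s: 2

2


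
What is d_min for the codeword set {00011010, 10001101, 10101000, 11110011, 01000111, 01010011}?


Comparing all pairs, minimum distance: 2
Can detect 1 errors, correct 0 errors

2


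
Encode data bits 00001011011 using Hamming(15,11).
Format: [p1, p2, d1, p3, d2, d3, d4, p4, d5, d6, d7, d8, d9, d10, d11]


Parity bits: p1=1, p2=1, p3=1, p4=1

110100011011011


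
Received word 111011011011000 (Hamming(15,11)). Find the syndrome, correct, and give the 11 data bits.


Syndrome = 5: error at position 5

Data: 10101011000 (corrected bit 5)


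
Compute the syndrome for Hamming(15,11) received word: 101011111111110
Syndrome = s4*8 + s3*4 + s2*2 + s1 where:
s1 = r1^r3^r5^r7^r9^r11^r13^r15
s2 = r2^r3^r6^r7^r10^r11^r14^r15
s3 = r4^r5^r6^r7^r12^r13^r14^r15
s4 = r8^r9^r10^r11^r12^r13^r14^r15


s1=1, s2=0, s3=0, s4=1

Syndrome = 9 (error at position 9)


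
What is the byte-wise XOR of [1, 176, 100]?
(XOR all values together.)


XOR chain: 1 ^ 176 ^ 100 = 213

213


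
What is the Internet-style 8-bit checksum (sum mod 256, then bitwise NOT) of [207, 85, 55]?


Sum = 347 mod 256 = 91
Complement = 164

164


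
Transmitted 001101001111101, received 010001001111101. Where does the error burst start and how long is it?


XOR: 011100000000000

Burst at position 1, length 3


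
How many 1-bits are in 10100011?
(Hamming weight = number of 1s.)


Counting 1s in 10100011

4


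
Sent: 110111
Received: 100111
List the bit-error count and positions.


XOR: 010000

1 error(s) at position(s): 1


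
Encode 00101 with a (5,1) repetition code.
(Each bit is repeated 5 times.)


Each bit -> 5 copies

0000000000111110000011111


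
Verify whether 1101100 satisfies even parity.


Number of 1s: 4

Yes, parity is correct (4 ones)


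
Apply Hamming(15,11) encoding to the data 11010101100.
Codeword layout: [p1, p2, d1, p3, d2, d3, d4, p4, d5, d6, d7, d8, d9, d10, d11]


Parity bits: p1=0, p2=1, p3=0, p4=1

011010110101100


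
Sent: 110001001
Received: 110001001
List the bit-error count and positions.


XOR: 000000000

0 errors (received matches sent)


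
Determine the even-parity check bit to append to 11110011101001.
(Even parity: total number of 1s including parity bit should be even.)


Number of 1s in data: 9
Parity bit: 1

1


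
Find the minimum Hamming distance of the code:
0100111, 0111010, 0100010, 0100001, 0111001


Comparing all pairs, minimum distance: 2
Can detect 1 errors, correct 0 errors

2


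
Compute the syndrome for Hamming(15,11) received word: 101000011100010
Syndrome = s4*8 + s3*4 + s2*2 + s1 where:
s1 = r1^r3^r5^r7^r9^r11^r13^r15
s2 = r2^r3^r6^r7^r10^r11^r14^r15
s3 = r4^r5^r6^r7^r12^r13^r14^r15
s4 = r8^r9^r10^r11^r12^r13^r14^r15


s1=1, s2=1, s3=1, s4=0

Syndrome = 7 (error at position 7)


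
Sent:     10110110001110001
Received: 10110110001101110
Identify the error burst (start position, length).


XOR: 00000000000011111

Burst at position 12, length 5


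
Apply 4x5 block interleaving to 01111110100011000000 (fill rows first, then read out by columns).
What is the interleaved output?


Matrix:
  01111
  11010
  00110
  00000
Read columns: 01001100101011101000

01001100101011101000


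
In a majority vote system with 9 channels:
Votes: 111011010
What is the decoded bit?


Ones: 6 out of 9
Threshold: 5

1 (6/9 voted 1)


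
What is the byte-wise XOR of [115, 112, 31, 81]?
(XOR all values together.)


XOR chain: 115 ^ 112 ^ 31 ^ 81 = 77

77


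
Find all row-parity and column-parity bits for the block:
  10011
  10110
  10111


Row parities: 110
Column parities: 10010

Row P: 110, Col P: 10010, Corner: 0


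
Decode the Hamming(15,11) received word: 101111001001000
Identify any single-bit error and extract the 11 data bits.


Syndrome = 0: no error detected

Data: 11101001000 (no errors)


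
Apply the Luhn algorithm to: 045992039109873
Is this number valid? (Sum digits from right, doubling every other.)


Luhn sum = 77
77 mod 10 = 7

Invalid (Luhn sum mod 10 = 7)


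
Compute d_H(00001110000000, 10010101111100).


XOR: 10011011111100
Count of 1s: 9

9


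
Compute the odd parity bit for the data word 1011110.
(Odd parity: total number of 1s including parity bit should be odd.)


Number of 1s in data: 5
Parity bit: 0

0


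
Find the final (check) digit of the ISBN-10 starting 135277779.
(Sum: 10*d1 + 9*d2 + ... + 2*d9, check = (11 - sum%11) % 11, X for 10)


Weighted sum: 235
235 mod 11 = 4

Check digit: 7


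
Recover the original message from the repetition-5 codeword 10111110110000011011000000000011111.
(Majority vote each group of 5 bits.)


Groups: 10111, 11011, 00000, 11011, 00000, 00000, 11111
Majority votes: 1101001

1101001


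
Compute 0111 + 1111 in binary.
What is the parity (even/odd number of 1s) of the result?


0111 = 7
1111 = 15
Sum = 22 = 10110
1s count = 3

odd parity (3 ones in 10110)


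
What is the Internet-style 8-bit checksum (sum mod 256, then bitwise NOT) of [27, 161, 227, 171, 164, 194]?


Sum = 944 mod 256 = 176
Complement = 79

79


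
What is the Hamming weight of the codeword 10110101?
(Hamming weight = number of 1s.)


Counting 1s in 10110101

5


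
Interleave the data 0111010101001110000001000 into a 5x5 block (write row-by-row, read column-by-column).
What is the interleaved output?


Matrix:
  01110
  10101
  00111
  00000
  01000
Read columns: 0100010001111001010001100

0100010001111001010001100


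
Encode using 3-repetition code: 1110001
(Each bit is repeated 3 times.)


Each bit -> 3 copies

111111111000000000111


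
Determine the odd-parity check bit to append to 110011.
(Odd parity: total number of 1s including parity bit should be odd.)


Number of 1s in data: 4
Parity bit: 1

1


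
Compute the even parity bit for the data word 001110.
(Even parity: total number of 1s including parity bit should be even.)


Number of 1s in data: 3
Parity bit: 1

1


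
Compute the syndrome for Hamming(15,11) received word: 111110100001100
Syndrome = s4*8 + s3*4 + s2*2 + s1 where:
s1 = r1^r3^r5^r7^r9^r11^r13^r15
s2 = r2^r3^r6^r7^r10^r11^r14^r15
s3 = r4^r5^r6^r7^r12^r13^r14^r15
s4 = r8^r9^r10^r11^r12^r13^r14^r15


s1=1, s2=1, s3=1, s4=0

Syndrome = 7 (error at position 7)


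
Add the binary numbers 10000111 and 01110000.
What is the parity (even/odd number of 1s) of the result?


10000111 = 135
01110000 = 112
Sum = 247 = 11110111
1s count = 7

odd parity (7 ones in 11110111)


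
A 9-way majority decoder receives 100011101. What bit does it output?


Ones: 5 out of 9
Threshold: 5

1 (5/9 voted 1)


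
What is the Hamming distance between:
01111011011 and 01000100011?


XOR: 00111111000
Count of 1s: 6

6


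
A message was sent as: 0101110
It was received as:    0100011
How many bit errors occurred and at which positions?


XOR: 0001101

3 error(s) at position(s): 3, 4, 6


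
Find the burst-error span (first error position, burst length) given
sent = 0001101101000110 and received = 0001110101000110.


XOR: 0000011000000000

Burst at position 5, length 2


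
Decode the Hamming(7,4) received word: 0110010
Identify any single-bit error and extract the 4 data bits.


Syndrome = 7: error at position 7

Data: 1011 (corrected bit 7)


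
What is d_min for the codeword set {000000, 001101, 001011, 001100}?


Comparing all pairs, minimum distance: 1
Can detect 0 errors, correct 0 errors

1


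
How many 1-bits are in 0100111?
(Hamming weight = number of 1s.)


Counting 1s in 0100111

4


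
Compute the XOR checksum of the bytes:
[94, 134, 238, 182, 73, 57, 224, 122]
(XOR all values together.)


XOR chain: 94 ^ 134 ^ 238 ^ 182 ^ 73 ^ 57 ^ 224 ^ 122 = 106

106


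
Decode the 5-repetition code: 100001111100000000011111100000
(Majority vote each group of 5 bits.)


Groups: 10000, 11111, 00000, 00001, 11111, 00000
Majority votes: 010010

010010


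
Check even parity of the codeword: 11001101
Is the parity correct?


Number of 1s: 5

No, parity error (5 ones)


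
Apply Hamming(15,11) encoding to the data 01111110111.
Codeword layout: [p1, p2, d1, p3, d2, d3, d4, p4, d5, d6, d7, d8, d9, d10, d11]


Parity bits: p1=0, p2=0, p3=0, p4=0

000011101110111


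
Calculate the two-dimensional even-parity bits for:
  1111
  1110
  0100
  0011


Row parities: 0110
Column parities: 0110

Row P: 0110, Col P: 0110, Corner: 0


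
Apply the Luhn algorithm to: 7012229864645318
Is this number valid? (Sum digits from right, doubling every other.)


Luhn sum = 60
60 mod 10 = 0

Valid (Luhn sum mod 10 = 0)


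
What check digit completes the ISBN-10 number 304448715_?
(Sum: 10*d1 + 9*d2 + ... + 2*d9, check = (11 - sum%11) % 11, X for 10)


Weighted sum: 195
195 mod 11 = 8

Check digit: 3


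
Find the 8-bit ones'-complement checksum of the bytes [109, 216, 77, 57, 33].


Sum = 492 mod 256 = 236
Complement = 19

19


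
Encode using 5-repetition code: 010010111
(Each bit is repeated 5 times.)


Each bit -> 5 copies

000001111100000000001111100000111111111111111


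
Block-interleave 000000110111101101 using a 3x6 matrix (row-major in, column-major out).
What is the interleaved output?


Matrix:
  000000
  110111
  101101
Read columns: 011010001011010011

011010001011010011


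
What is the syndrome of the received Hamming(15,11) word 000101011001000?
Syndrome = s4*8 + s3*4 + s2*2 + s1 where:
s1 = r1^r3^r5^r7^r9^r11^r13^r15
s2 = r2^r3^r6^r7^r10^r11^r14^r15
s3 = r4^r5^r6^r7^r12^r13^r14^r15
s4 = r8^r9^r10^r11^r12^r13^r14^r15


s1=1, s2=1, s3=1, s4=1

Syndrome = 15 (error at position 15)


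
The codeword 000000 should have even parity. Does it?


Number of 1s: 0

Yes, parity is correct (0 ones)


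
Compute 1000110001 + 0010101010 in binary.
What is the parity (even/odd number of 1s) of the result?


1000110001 = 561
0010101010 = 170
Sum = 731 = 1011011011
1s count = 7

odd parity (7 ones in 1011011011)


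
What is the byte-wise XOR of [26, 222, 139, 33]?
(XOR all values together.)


XOR chain: 26 ^ 222 ^ 139 ^ 33 = 110

110


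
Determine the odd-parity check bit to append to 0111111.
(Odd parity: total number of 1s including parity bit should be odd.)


Number of 1s in data: 6
Parity bit: 1

1


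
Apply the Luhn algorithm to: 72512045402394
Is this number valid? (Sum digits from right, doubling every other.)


Luhn sum = 54
54 mod 10 = 4

Invalid (Luhn sum mod 10 = 4)


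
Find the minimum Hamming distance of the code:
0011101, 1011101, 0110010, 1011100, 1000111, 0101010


Comparing all pairs, minimum distance: 1
Can detect 0 errors, correct 0 errors

1
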